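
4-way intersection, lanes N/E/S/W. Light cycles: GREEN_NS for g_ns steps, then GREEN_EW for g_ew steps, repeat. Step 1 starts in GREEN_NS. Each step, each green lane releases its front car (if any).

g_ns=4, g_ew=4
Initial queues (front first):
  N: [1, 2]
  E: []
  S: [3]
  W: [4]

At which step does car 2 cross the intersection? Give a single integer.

Step 1 [NS]: N:car1-GO,E:wait,S:car3-GO,W:wait | queues: N=1 E=0 S=0 W=1
Step 2 [NS]: N:car2-GO,E:wait,S:empty,W:wait | queues: N=0 E=0 S=0 W=1
Step 3 [NS]: N:empty,E:wait,S:empty,W:wait | queues: N=0 E=0 S=0 W=1
Step 4 [NS]: N:empty,E:wait,S:empty,W:wait | queues: N=0 E=0 S=0 W=1
Step 5 [EW]: N:wait,E:empty,S:wait,W:car4-GO | queues: N=0 E=0 S=0 W=0
Car 2 crosses at step 2

2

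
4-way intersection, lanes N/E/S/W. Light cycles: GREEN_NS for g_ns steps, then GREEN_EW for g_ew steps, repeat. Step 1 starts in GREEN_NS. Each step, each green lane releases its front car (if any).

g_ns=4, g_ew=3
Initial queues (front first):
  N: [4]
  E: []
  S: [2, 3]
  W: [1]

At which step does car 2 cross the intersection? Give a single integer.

Step 1 [NS]: N:car4-GO,E:wait,S:car2-GO,W:wait | queues: N=0 E=0 S=1 W=1
Step 2 [NS]: N:empty,E:wait,S:car3-GO,W:wait | queues: N=0 E=0 S=0 W=1
Step 3 [NS]: N:empty,E:wait,S:empty,W:wait | queues: N=0 E=0 S=0 W=1
Step 4 [NS]: N:empty,E:wait,S:empty,W:wait | queues: N=0 E=0 S=0 W=1
Step 5 [EW]: N:wait,E:empty,S:wait,W:car1-GO | queues: N=0 E=0 S=0 W=0
Car 2 crosses at step 1

1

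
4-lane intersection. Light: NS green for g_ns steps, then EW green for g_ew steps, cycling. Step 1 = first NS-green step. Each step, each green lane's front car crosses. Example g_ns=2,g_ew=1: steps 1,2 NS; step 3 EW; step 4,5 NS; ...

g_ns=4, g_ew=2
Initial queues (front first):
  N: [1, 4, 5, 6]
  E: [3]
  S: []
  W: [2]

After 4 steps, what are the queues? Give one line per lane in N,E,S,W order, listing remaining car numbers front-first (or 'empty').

Step 1 [NS]: N:car1-GO,E:wait,S:empty,W:wait | queues: N=3 E=1 S=0 W=1
Step 2 [NS]: N:car4-GO,E:wait,S:empty,W:wait | queues: N=2 E=1 S=0 W=1
Step 3 [NS]: N:car5-GO,E:wait,S:empty,W:wait | queues: N=1 E=1 S=0 W=1
Step 4 [NS]: N:car6-GO,E:wait,S:empty,W:wait | queues: N=0 E=1 S=0 W=1

N: empty
E: 3
S: empty
W: 2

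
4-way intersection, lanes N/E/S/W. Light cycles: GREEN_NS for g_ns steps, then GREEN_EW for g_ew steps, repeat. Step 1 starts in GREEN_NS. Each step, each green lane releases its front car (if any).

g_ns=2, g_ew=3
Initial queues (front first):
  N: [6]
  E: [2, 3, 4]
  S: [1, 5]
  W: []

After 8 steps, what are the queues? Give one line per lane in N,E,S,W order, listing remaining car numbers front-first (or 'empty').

Step 1 [NS]: N:car6-GO,E:wait,S:car1-GO,W:wait | queues: N=0 E=3 S=1 W=0
Step 2 [NS]: N:empty,E:wait,S:car5-GO,W:wait | queues: N=0 E=3 S=0 W=0
Step 3 [EW]: N:wait,E:car2-GO,S:wait,W:empty | queues: N=0 E=2 S=0 W=0
Step 4 [EW]: N:wait,E:car3-GO,S:wait,W:empty | queues: N=0 E=1 S=0 W=0
Step 5 [EW]: N:wait,E:car4-GO,S:wait,W:empty | queues: N=0 E=0 S=0 W=0

N: empty
E: empty
S: empty
W: empty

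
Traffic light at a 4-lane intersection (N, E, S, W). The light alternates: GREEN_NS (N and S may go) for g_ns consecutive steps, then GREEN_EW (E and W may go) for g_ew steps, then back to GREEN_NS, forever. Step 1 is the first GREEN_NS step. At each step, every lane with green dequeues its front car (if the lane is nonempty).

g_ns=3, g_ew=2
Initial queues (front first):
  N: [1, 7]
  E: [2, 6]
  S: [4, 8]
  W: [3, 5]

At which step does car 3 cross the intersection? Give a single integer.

Step 1 [NS]: N:car1-GO,E:wait,S:car4-GO,W:wait | queues: N=1 E=2 S=1 W=2
Step 2 [NS]: N:car7-GO,E:wait,S:car8-GO,W:wait | queues: N=0 E=2 S=0 W=2
Step 3 [NS]: N:empty,E:wait,S:empty,W:wait | queues: N=0 E=2 S=0 W=2
Step 4 [EW]: N:wait,E:car2-GO,S:wait,W:car3-GO | queues: N=0 E=1 S=0 W=1
Step 5 [EW]: N:wait,E:car6-GO,S:wait,W:car5-GO | queues: N=0 E=0 S=0 W=0
Car 3 crosses at step 4

4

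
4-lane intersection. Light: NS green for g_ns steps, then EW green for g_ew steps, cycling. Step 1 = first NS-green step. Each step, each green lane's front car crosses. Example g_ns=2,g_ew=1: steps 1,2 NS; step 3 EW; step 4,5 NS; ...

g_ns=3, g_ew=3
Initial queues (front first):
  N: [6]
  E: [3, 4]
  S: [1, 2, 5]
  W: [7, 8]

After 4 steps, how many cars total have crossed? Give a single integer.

Answer: 6

Derivation:
Step 1 [NS]: N:car6-GO,E:wait,S:car1-GO,W:wait | queues: N=0 E=2 S=2 W=2
Step 2 [NS]: N:empty,E:wait,S:car2-GO,W:wait | queues: N=0 E=2 S=1 W=2
Step 3 [NS]: N:empty,E:wait,S:car5-GO,W:wait | queues: N=0 E=2 S=0 W=2
Step 4 [EW]: N:wait,E:car3-GO,S:wait,W:car7-GO | queues: N=0 E=1 S=0 W=1
Cars crossed by step 4: 6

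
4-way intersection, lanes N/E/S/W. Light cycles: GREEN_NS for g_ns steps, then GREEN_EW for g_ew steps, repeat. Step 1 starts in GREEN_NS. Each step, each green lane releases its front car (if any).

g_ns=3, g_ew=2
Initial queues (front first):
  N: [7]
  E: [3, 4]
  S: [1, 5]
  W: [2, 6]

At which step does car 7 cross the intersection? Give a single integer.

Step 1 [NS]: N:car7-GO,E:wait,S:car1-GO,W:wait | queues: N=0 E=2 S=1 W=2
Step 2 [NS]: N:empty,E:wait,S:car5-GO,W:wait | queues: N=0 E=2 S=0 W=2
Step 3 [NS]: N:empty,E:wait,S:empty,W:wait | queues: N=0 E=2 S=0 W=2
Step 4 [EW]: N:wait,E:car3-GO,S:wait,W:car2-GO | queues: N=0 E=1 S=0 W=1
Step 5 [EW]: N:wait,E:car4-GO,S:wait,W:car6-GO | queues: N=0 E=0 S=0 W=0
Car 7 crosses at step 1

1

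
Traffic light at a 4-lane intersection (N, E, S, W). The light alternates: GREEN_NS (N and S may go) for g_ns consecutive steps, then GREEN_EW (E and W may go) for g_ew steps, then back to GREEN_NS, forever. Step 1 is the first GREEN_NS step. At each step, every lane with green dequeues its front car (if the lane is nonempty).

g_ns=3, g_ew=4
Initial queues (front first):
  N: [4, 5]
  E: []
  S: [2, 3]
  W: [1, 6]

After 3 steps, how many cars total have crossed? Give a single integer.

Step 1 [NS]: N:car4-GO,E:wait,S:car2-GO,W:wait | queues: N=1 E=0 S=1 W=2
Step 2 [NS]: N:car5-GO,E:wait,S:car3-GO,W:wait | queues: N=0 E=0 S=0 W=2
Step 3 [NS]: N:empty,E:wait,S:empty,W:wait | queues: N=0 E=0 S=0 W=2
Cars crossed by step 3: 4

Answer: 4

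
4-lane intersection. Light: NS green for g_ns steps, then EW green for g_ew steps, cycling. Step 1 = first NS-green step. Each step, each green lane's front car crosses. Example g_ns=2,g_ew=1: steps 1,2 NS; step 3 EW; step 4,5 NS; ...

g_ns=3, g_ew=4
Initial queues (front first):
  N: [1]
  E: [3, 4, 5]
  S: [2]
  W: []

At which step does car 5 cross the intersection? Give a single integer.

Step 1 [NS]: N:car1-GO,E:wait,S:car2-GO,W:wait | queues: N=0 E=3 S=0 W=0
Step 2 [NS]: N:empty,E:wait,S:empty,W:wait | queues: N=0 E=3 S=0 W=0
Step 3 [NS]: N:empty,E:wait,S:empty,W:wait | queues: N=0 E=3 S=0 W=0
Step 4 [EW]: N:wait,E:car3-GO,S:wait,W:empty | queues: N=0 E=2 S=0 W=0
Step 5 [EW]: N:wait,E:car4-GO,S:wait,W:empty | queues: N=0 E=1 S=0 W=0
Step 6 [EW]: N:wait,E:car5-GO,S:wait,W:empty | queues: N=0 E=0 S=0 W=0
Car 5 crosses at step 6

6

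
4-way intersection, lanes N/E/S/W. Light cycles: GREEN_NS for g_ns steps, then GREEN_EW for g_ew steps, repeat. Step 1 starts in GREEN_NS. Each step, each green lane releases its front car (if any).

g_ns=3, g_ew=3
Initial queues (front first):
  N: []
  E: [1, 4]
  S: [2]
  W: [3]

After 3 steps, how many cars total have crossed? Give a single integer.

Step 1 [NS]: N:empty,E:wait,S:car2-GO,W:wait | queues: N=0 E=2 S=0 W=1
Step 2 [NS]: N:empty,E:wait,S:empty,W:wait | queues: N=0 E=2 S=0 W=1
Step 3 [NS]: N:empty,E:wait,S:empty,W:wait | queues: N=0 E=2 S=0 W=1
Cars crossed by step 3: 1

Answer: 1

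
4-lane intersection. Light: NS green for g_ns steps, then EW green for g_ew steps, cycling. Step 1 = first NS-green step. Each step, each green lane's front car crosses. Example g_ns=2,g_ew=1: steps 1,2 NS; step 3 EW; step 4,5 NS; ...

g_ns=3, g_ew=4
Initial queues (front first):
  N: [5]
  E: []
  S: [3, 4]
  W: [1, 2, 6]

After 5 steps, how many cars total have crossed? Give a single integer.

Answer: 5

Derivation:
Step 1 [NS]: N:car5-GO,E:wait,S:car3-GO,W:wait | queues: N=0 E=0 S=1 W=3
Step 2 [NS]: N:empty,E:wait,S:car4-GO,W:wait | queues: N=0 E=0 S=0 W=3
Step 3 [NS]: N:empty,E:wait,S:empty,W:wait | queues: N=0 E=0 S=0 W=3
Step 4 [EW]: N:wait,E:empty,S:wait,W:car1-GO | queues: N=0 E=0 S=0 W=2
Step 5 [EW]: N:wait,E:empty,S:wait,W:car2-GO | queues: N=0 E=0 S=0 W=1
Cars crossed by step 5: 5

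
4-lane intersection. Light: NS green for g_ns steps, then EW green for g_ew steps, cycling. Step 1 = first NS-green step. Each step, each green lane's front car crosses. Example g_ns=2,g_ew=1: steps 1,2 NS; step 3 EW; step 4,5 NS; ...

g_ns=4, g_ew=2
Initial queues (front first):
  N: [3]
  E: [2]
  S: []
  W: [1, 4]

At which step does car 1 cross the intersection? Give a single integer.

Step 1 [NS]: N:car3-GO,E:wait,S:empty,W:wait | queues: N=0 E=1 S=0 W=2
Step 2 [NS]: N:empty,E:wait,S:empty,W:wait | queues: N=0 E=1 S=0 W=2
Step 3 [NS]: N:empty,E:wait,S:empty,W:wait | queues: N=0 E=1 S=0 W=2
Step 4 [NS]: N:empty,E:wait,S:empty,W:wait | queues: N=0 E=1 S=0 W=2
Step 5 [EW]: N:wait,E:car2-GO,S:wait,W:car1-GO | queues: N=0 E=0 S=0 W=1
Step 6 [EW]: N:wait,E:empty,S:wait,W:car4-GO | queues: N=0 E=0 S=0 W=0
Car 1 crosses at step 5

5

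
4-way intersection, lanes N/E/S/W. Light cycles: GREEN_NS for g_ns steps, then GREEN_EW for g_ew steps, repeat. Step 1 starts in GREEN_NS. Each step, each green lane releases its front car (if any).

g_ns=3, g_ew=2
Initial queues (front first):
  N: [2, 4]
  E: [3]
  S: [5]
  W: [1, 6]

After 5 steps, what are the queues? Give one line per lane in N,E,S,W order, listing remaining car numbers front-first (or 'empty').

Step 1 [NS]: N:car2-GO,E:wait,S:car5-GO,W:wait | queues: N=1 E=1 S=0 W=2
Step 2 [NS]: N:car4-GO,E:wait,S:empty,W:wait | queues: N=0 E=1 S=0 W=2
Step 3 [NS]: N:empty,E:wait,S:empty,W:wait | queues: N=0 E=1 S=0 W=2
Step 4 [EW]: N:wait,E:car3-GO,S:wait,W:car1-GO | queues: N=0 E=0 S=0 W=1
Step 5 [EW]: N:wait,E:empty,S:wait,W:car6-GO | queues: N=0 E=0 S=0 W=0

N: empty
E: empty
S: empty
W: empty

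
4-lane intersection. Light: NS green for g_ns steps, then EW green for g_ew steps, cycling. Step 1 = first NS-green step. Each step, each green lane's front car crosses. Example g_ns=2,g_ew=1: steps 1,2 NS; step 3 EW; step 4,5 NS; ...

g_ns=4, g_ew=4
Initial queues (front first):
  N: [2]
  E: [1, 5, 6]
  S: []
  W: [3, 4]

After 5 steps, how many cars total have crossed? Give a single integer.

Answer: 3

Derivation:
Step 1 [NS]: N:car2-GO,E:wait,S:empty,W:wait | queues: N=0 E=3 S=0 W=2
Step 2 [NS]: N:empty,E:wait,S:empty,W:wait | queues: N=0 E=3 S=0 W=2
Step 3 [NS]: N:empty,E:wait,S:empty,W:wait | queues: N=0 E=3 S=0 W=2
Step 4 [NS]: N:empty,E:wait,S:empty,W:wait | queues: N=0 E=3 S=0 W=2
Step 5 [EW]: N:wait,E:car1-GO,S:wait,W:car3-GO | queues: N=0 E=2 S=0 W=1
Cars crossed by step 5: 3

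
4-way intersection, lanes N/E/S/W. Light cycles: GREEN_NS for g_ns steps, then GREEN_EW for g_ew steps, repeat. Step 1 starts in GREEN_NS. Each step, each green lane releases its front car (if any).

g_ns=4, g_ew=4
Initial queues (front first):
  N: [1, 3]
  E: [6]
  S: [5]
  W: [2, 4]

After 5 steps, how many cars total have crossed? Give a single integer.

Answer: 5

Derivation:
Step 1 [NS]: N:car1-GO,E:wait,S:car5-GO,W:wait | queues: N=1 E=1 S=0 W=2
Step 2 [NS]: N:car3-GO,E:wait,S:empty,W:wait | queues: N=0 E=1 S=0 W=2
Step 3 [NS]: N:empty,E:wait,S:empty,W:wait | queues: N=0 E=1 S=0 W=2
Step 4 [NS]: N:empty,E:wait,S:empty,W:wait | queues: N=0 E=1 S=0 W=2
Step 5 [EW]: N:wait,E:car6-GO,S:wait,W:car2-GO | queues: N=0 E=0 S=0 W=1
Cars crossed by step 5: 5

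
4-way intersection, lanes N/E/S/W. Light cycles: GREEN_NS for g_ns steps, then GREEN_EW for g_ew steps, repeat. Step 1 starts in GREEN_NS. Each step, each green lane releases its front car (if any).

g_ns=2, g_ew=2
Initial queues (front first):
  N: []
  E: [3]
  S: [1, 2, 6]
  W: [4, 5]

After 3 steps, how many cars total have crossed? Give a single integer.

Answer: 4

Derivation:
Step 1 [NS]: N:empty,E:wait,S:car1-GO,W:wait | queues: N=0 E=1 S=2 W=2
Step 2 [NS]: N:empty,E:wait,S:car2-GO,W:wait | queues: N=0 E=1 S=1 W=2
Step 3 [EW]: N:wait,E:car3-GO,S:wait,W:car4-GO | queues: N=0 E=0 S=1 W=1
Cars crossed by step 3: 4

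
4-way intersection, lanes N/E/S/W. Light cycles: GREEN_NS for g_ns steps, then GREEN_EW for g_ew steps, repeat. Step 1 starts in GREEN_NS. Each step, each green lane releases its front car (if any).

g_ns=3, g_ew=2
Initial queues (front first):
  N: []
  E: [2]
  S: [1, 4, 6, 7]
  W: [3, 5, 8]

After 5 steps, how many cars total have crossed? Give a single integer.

Step 1 [NS]: N:empty,E:wait,S:car1-GO,W:wait | queues: N=0 E=1 S=3 W=3
Step 2 [NS]: N:empty,E:wait,S:car4-GO,W:wait | queues: N=0 E=1 S=2 W=3
Step 3 [NS]: N:empty,E:wait,S:car6-GO,W:wait | queues: N=0 E=1 S=1 W=3
Step 4 [EW]: N:wait,E:car2-GO,S:wait,W:car3-GO | queues: N=0 E=0 S=1 W=2
Step 5 [EW]: N:wait,E:empty,S:wait,W:car5-GO | queues: N=0 E=0 S=1 W=1
Cars crossed by step 5: 6

Answer: 6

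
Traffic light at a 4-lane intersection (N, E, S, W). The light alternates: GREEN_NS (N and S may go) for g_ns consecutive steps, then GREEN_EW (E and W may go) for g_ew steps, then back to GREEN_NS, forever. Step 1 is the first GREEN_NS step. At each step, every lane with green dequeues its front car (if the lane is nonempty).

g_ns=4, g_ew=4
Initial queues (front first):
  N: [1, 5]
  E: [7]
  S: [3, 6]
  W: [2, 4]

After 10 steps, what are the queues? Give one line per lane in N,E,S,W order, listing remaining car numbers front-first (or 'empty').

Step 1 [NS]: N:car1-GO,E:wait,S:car3-GO,W:wait | queues: N=1 E=1 S=1 W=2
Step 2 [NS]: N:car5-GO,E:wait,S:car6-GO,W:wait | queues: N=0 E=1 S=0 W=2
Step 3 [NS]: N:empty,E:wait,S:empty,W:wait | queues: N=0 E=1 S=0 W=2
Step 4 [NS]: N:empty,E:wait,S:empty,W:wait | queues: N=0 E=1 S=0 W=2
Step 5 [EW]: N:wait,E:car7-GO,S:wait,W:car2-GO | queues: N=0 E=0 S=0 W=1
Step 6 [EW]: N:wait,E:empty,S:wait,W:car4-GO | queues: N=0 E=0 S=0 W=0

N: empty
E: empty
S: empty
W: empty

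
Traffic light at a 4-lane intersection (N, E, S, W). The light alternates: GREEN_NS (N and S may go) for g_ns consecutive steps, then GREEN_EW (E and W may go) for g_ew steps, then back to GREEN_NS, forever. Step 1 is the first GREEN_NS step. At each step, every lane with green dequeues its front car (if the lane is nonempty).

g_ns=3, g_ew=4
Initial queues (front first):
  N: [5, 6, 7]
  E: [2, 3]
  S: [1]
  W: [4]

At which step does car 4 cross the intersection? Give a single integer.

Step 1 [NS]: N:car5-GO,E:wait,S:car1-GO,W:wait | queues: N=2 E=2 S=0 W=1
Step 2 [NS]: N:car6-GO,E:wait,S:empty,W:wait | queues: N=1 E=2 S=0 W=1
Step 3 [NS]: N:car7-GO,E:wait,S:empty,W:wait | queues: N=0 E=2 S=0 W=1
Step 4 [EW]: N:wait,E:car2-GO,S:wait,W:car4-GO | queues: N=0 E=1 S=0 W=0
Step 5 [EW]: N:wait,E:car3-GO,S:wait,W:empty | queues: N=0 E=0 S=0 W=0
Car 4 crosses at step 4

4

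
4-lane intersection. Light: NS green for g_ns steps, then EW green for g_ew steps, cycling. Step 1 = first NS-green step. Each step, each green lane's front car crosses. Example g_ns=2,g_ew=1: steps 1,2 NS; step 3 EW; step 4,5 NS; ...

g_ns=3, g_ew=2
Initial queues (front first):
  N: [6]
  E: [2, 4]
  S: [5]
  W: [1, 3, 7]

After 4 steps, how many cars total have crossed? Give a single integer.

Answer: 4

Derivation:
Step 1 [NS]: N:car6-GO,E:wait,S:car5-GO,W:wait | queues: N=0 E=2 S=0 W=3
Step 2 [NS]: N:empty,E:wait,S:empty,W:wait | queues: N=0 E=2 S=0 W=3
Step 3 [NS]: N:empty,E:wait,S:empty,W:wait | queues: N=0 E=2 S=0 W=3
Step 4 [EW]: N:wait,E:car2-GO,S:wait,W:car1-GO | queues: N=0 E=1 S=0 W=2
Cars crossed by step 4: 4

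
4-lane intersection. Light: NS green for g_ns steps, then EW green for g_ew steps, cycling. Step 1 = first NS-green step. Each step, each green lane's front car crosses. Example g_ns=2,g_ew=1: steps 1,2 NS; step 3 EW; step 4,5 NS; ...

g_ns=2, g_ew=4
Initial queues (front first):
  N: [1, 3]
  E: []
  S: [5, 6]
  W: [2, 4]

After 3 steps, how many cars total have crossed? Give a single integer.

Answer: 5

Derivation:
Step 1 [NS]: N:car1-GO,E:wait,S:car5-GO,W:wait | queues: N=1 E=0 S=1 W=2
Step 2 [NS]: N:car3-GO,E:wait,S:car6-GO,W:wait | queues: N=0 E=0 S=0 W=2
Step 3 [EW]: N:wait,E:empty,S:wait,W:car2-GO | queues: N=0 E=0 S=0 W=1
Cars crossed by step 3: 5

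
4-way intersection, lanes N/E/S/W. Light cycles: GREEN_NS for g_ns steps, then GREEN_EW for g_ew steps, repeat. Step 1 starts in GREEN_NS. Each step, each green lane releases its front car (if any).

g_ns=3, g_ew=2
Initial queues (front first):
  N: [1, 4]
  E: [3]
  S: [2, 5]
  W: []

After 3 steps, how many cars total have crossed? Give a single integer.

Step 1 [NS]: N:car1-GO,E:wait,S:car2-GO,W:wait | queues: N=1 E=1 S=1 W=0
Step 2 [NS]: N:car4-GO,E:wait,S:car5-GO,W:wait | queues: N=0 E=1 S=0 W=0
Step 3 [NS]: N:empty,E:wait,S:empty,W:wait | queues: N=0 E=1 S=0 W=0
Cars crossed by step 3: 4

Answer: 4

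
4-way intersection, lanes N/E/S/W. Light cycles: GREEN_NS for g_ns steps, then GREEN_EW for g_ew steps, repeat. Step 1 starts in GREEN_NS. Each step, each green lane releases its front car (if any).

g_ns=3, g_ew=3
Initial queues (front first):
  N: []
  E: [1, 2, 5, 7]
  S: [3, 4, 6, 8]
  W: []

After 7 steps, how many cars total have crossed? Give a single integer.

Step 1 [NS]: N:empty,E:wait,S:car3-GO,W:wait | queues: N=0 E=4 S=3 W=0
Step 2 [NS]: N:empty,E:wait,S:car4-GO,W:wait | queues: N=0 E=4 S=2 W=0
Step 3 [NS]: N:empty,E:wait,S:car6-GO,W:wait | queues: N=0 E=4 S=1 W=0
Step 4 [EW]: N:wait,E:car1-GO,S:wait,W:empty | queues: N=0 E=3 S=1 W=0
Step 5 [EW]: N:wait,E:car2-GO,S:wait,W:empty | queues: N=0 E=2 S=1 W=0
Step 6 [EW]: N:wait,E:car5-GO,S:wait,W:empty | queues: N=0 E=1 S=1 W=0
Step 7 [NS]: N:empty,E:wait,S:car8-GO,W:wait | queues: N=0 E=1 S=0 W=0
Cars crossed by step 7: 7

Answer: 7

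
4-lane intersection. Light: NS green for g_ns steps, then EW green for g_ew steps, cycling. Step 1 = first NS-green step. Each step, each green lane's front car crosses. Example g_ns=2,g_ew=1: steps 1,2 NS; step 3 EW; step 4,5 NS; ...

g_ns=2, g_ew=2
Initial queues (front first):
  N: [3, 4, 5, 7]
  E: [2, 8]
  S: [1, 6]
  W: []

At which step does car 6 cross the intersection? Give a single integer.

Step 1 [NS]: N:car3-GO,E:wait,S:car1-GO,W:wait | queues: N=3 E=2 S=1 W=0
Step 2 [NS]: N:car4-GO,E:wait,S:car6-GO,W:wait | queues: N=2 E=2 S=0 W=0
Step 3 [EW]: N:wait,E:car2-GO,S:wait,W:empty | queues: N=2 E=1 S=0 W=0
Step 4 [EW]: N:wait,E:car8-GO,S:wait,W:empty | queues: N=2 E=0 S=0 W=0
Step 5 [NS]: N:car5-GO,E:wait,S:empty,W:wait | queues: N=1 E=0 S=0 W=0
Step 6 [NS]: N:car7-GO,E:wait,S:empty,W:wait | queues: N=0 E=0 S=0 W=0
Car 6 crosses at step 2

2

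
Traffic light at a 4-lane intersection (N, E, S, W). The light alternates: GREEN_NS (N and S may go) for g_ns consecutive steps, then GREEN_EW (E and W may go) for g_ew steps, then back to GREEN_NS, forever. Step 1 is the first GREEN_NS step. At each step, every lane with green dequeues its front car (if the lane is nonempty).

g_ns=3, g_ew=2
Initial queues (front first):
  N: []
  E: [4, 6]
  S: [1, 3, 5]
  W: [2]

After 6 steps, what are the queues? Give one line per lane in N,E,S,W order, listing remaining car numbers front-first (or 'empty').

Step 1 [NS]: N:empty,E:wait,S:car1-GO,W:wait | queues: N=0 E=2 S=2 W=1
Step 2 [NS]: N:empty,E:wait,S:car3-GO,W:wait | queues: N=0 E=2 S=1 W=1
Step 3 [NS]: N:empty,E:wait,S:car5-GO,W:wait | queues: N=0 E=2 S=0 W=1
Step 4 [EW]: N:wait,E:car4-GO,S:wait,W:car2-GO | queues: N=0 E=1 S=0 W=0
Step 5 [EW]: N:wait,E:car6-GO,S:wait,W:empty | queues: N=0 E=0 S=0 W=0

N: empty
E: empty
S: empty
W: empty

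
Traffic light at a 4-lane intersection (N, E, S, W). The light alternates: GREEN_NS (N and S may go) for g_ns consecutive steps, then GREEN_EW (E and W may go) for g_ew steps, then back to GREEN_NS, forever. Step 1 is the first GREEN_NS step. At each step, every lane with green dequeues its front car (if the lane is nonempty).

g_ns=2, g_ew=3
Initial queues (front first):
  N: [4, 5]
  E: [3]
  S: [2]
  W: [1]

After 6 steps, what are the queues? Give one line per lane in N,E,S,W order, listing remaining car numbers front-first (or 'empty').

Step 1 [NS]: N:car4-GO,E:wait,S:car2-GO,W:wait | queues: N=1 E=1 S=0 W=1
Step 2 [NS]: N:car5-GO,E:wait,S:empty,W:wait | queues: N=0 E=1 S=0 W=1
Step 3 [EW]: N:wait,E:car3-GO,S:wait,W:car1-GO | queues: N=0 E=0 S=0 W=0

N: empty
E: empty
S: empty
W: empty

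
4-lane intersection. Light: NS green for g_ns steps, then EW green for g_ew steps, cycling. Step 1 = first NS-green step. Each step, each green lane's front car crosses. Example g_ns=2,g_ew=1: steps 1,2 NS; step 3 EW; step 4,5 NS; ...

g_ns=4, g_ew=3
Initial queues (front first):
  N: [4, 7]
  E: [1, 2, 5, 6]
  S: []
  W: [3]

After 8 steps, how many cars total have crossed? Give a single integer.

Step 1 [NS]: N:car4-GO,E:wait,S:empty,W:wait | queues: N=1 E=4 S=0 W=1
Step 2 [NS]: N:car7-GO,E:wait,S:empty,W:wait | queues: N=0 E=4 S=0 W=1
Step 3 [NS]: N:empty,E:wait,S:empty,W:wait | queues: N=0 E=4 S=0 W=1
Step 4 [NS]: N:empty,E:wait,S:empty,W:wait | queues: N=0 E=4 S=0 W=1
Step 5 [EW]: N:wait,E:car1-GO,S:wait,W:car3-GO | queues: N=0 E=3 S=0 W=0
Step 6 [EW]: N:wait,E:car2-GO,S:wait,W:empty | queues: N=0 E=2 S=0 W=0
Step 7 [EW]: N:wait,E:car5-GO,S:wait,W:empty | queues: N=0 E=1 S=0 W=0
Step 8 [NS]: N:empty,E:wait,S:empty,W:wait | queues: N=0 E=1 S=0 W=0
Cars crossed by step 8: 6

Answer: 6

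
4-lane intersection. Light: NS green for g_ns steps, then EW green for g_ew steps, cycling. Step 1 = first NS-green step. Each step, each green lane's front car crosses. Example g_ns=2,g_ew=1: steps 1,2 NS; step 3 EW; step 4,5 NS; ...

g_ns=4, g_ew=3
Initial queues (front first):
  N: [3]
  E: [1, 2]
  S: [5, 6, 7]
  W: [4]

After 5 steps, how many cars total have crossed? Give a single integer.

Step 1 [NS]: N:car3-GO,E:wait,S:car5-GO,W:wait | queues: N=0 E=2 S=2 W=1
Step 2 [NS]: N:empty,E:wait,S:car6-GO,W:wait | queues: N=0 E=2 S=1 W=1
Step 3 [NS]: N:empty,E:wait,S:car7-GO,W:wait | queues: N=0 E=2 S=0 W=1
Step 4 [NS]: N:empty,E:wait,S:empty,W:wait | queues: N=0 E=2 S=0 W=1
Step 5 [EW]: N:wait,E:car1-GO,S:wait,W:car4-GO | queues: N=0 E=1 S=0 W=0
Cars crossed by step 5: 6

Answer: 6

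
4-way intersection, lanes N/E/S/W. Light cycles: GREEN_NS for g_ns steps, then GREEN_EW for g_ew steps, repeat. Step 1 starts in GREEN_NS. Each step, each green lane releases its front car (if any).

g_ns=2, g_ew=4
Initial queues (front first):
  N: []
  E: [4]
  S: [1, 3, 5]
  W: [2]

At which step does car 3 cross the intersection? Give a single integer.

Step 1 [NS]: N:empty,E:wait,S:car1-GO,W:wait | queues: N=0 E=1 S=2 W=1
Step 2 [NS]: N:empty,E:wait,S:car3-GO,W:wait | queues: N=0 E=1 S=1 W=1
Step 3 [EW]: N:wait,E:car4-GO,S:wait,W:car2-GO | queues: N=0 E=0 S=1 W=0
Step 4 [EW]: N:wait,E:empty,S:wait,W:empty | queues: N=0 E=0 S=1 W=0
Step 5 [EW]: N:wait,E:empty,S:wait,W:empty | queues: N=0 E=0 S=1 W=0
Step 6 [EW]: N:wait,E:empty,S:wait,W:empty | queues: N=0 E=0 S=1 W=0
Step 7 [NS]: N:empty,E:wait,S:car5-GO,W:wait | queues: N=0 E=0 S=0 W=0
Car 3 crosses at step 2

2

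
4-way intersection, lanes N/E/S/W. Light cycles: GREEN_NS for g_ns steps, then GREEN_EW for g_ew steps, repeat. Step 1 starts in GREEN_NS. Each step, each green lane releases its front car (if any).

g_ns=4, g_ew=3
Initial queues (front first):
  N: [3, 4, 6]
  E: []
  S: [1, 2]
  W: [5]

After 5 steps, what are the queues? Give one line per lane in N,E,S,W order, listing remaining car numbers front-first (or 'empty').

Step 1 [NS]: N:car3-GO,E:wait,S:car1-GO,W:wait | queues: N=2 E=0 S=1 W=1
Step 2 [NS]: N:car4-GO,E:wait,S:car2-GO,W:wait | queues: N=1 E=0 S=0 W=1
Step 3 [NS]: N:car6-GO,E:wait,S:empty,W:wait | queues: N=0 E=0 S=0 W=1
Step 4 [NS]: N:empty,E:wait,S:empty,W:wait | queues: N=0 E=0 S=0 W=1
Step 5 [EW]: N:wait,E:empty,S:wait,W:car5-GO | queues: N=0 E=0 S=0 W=0

N: empty
E: empty
S: empty
W: empty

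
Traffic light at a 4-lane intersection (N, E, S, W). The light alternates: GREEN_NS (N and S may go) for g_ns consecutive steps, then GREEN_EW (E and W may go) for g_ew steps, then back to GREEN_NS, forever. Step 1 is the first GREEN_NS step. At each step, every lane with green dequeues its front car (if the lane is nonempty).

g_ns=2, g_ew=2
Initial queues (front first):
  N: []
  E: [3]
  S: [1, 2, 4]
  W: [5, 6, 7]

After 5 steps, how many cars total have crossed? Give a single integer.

Answer: 6

Derivation:
Step 1 [NS]: N:empty,E:wait,S:car1-GO,W:wait | queues: N=0 E=1 S=2 W=3
Step 2 [NS]: N:empty,E:wait,S:car2-GO,W:wait | queues: N=0 E=1 S=1 W=3
Step 3 [EW]: N:wait,E:car3-GO,S:wait,W:car5-GO | queues: N=0 E=0 S=1 W=2
Step 4 [EW]: N:wait,E:empty,S:wait,W:car6-GO | queues: N=0 E=0 S=1 W=1
Step 5 [NS]: N:empty,E:wait,S:car4-GO,W:wait | queues: N=0 E=0 S=0 W=1
Cars crossed by step 5: 6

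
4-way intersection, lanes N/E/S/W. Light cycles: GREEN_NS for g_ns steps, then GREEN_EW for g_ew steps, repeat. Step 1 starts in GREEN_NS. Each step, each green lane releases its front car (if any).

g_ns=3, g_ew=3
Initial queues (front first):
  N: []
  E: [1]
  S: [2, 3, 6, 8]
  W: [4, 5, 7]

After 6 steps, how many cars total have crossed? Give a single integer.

Step 1 [NS]: N:empty,E:wait,S:car2-GO,W:wait | queues: N=0 E=1 S=3 W=3
Step 2 [NS]: N:empty,E:wait,S:car3-GO,W:wait | queues: N=0 E=1 S=2 W=3
Step 3 [NS]: N:empty,E:wait,S:car6-GO,W:wait | queues: N=0 E=1 S=1 W=3
Step 4 [EW]: N:wait,E:car1-GO,S:wait,W:car4-GO | queues: N=0 E=0 S=1 W=2
Step 5 [EW]: N:wait,E:empty,S:wait,W:car5-GO | queues: N=0 E=0 S=1 W=1
Step 6 [EW]: N:wait,E:empty,S:wait,W:car7-GO | queues: N=0 E=0 S=1 W=0
Cars crossed by step 6: 7

Answer: 7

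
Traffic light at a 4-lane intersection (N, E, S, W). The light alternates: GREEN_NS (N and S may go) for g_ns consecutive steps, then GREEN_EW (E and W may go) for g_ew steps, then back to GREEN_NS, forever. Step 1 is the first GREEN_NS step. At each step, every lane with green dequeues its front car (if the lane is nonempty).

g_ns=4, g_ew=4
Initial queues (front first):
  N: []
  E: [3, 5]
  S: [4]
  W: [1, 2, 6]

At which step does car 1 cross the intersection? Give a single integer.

Step 1 [NS]: N:empty,E:wait,S:car4-GO,W:wait | queues: N=0 E=2 S=0 W=3
Step 2 [NS]: N:empty,E:wait,S:empty,W:wait | queues: N=0 E=2 S=0 W=3
Step 3 [NS]: N:empty,E:wait,S:empty,W:wait | queues: N=0 E=2 S=0 W=3
Step 4 [NS]: N:empty,E:wait,S:empty,W:wait | queues: N=0 E=2 S=0 W=3
Step 5 [EW]: N:wait,E:car3-GO,S:wait,W:car1-GO | queues: N=0 E=1 S=0 W=2
Step 6 [EW]: N:wait,E:car5-GO,S:wait,W:car2-GO | queues: N=0 E=0 S=0 W=1
Step 7 [EW]: N:wait,E:empty,S:wait,W:car6-GO | queues: N=0 E=0 S=0 W=0
Car 1 crosses at step 5

5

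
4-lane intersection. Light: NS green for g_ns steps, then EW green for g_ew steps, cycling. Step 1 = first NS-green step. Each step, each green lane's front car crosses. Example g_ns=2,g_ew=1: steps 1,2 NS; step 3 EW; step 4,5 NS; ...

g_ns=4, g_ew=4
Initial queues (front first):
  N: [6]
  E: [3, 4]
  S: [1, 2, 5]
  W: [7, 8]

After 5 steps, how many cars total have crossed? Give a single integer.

Answer: 6

Derivation:
Step 1 [NS]: N:car6-GO,E:wait,S:car1-GO,W:wait | queues: N=0 E=2 S=2 W=2
Step 2 [NS]: N:empty,E:wait,S:car2-GO,W:wait | queues: N=0 E=2 S=1 W=2
Step 3 [NS]: N:empty,E:wait,S:car5-GO,W:wait | queues: N=0 E=2 S=0 W=2
Step 4 [NS]: N:empty,E:wait,S:empty,W:wait | queues: N=0 E=2 S=0 W=2
Step 5 [EW]: N:wait,E:car3-GO,S:wait,W:car7-GO | queues: N=0 E=1 S=0 W=1
Cars crossed by step 5: 6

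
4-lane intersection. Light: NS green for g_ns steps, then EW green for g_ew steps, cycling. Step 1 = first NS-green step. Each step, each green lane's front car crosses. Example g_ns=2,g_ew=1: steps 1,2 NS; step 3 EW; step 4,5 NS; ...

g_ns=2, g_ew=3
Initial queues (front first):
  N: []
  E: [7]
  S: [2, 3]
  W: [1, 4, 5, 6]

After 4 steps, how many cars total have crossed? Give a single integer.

Answer: 5

Derivation:
Step 1 [NS]: N:empty,E:wait,S:car2-GO,W:wait | queues: N=0 E=1 S=1 W=4
Step 2 [NS]: N:empty,E:wait,S:car3-GO,W:wait | queues: N=0 E=1 S=0 W=4
Step 3 [EW]: N:wait,E:car7-GO,S:wait,W:car1-GO | queues: N=0 E=0 S=0 W=3
Step 4 [EW]: N:wait,E:empty,S:wait,W:car4-GO | queues: N=0 E=0 S=0 W=2
Cars crossed by step 4: 5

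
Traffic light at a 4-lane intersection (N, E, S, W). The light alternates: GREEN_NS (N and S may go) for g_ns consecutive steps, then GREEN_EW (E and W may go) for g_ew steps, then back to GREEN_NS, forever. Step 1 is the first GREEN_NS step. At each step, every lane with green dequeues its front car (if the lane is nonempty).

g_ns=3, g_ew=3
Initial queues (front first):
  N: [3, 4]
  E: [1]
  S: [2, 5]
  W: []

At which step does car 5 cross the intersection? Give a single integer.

Step 1 [NS]: N:car3-GO,E:wait,S:car2-GO,W:wait | queues: N=1 E=1 S=1 W=0
Step 2 [NS]: N:car4-GO,E:wait,S:car5-GO,W:wait | queues: N=0 E=1 S=0 W=0
Step 3 [NS]: N:empty,E:wait,S:empty,W:wait | queues: N=0 E=1 S=0 W=0
Step 4 [EW]: N:wait,E:car1-GO,S:wait,W:empty | queues: N=0 E=0 S=0 W=0
Car 5 crosses at step 2

2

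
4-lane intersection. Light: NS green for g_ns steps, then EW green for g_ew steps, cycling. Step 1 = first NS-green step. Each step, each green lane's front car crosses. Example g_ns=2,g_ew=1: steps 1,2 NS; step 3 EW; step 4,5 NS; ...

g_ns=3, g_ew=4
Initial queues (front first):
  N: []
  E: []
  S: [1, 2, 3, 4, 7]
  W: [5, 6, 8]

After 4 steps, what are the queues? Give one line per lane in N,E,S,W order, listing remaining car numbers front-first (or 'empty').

Step 1 [NS]: N:empty,E:wait,S:car1-GO,W:wait | queues: N=0 E=0 S=4 W=3
Step 2 [NS]: N:empty,E:wait,S:car2-GO,W:wait | queues: N=0 E=0 S=3 W=3
Step 3 [NS]: N:empty,E:wait,S:car3-GO,W:wait | queues: N=0 E=0 S=2 W=3
Step 4 [EW]: N:wait,E:empty,S:wait,W:car5-GO | queues: N=0 E=0 S=2 W=2

N: empty
E: empty
S: 4 7
W: 6 8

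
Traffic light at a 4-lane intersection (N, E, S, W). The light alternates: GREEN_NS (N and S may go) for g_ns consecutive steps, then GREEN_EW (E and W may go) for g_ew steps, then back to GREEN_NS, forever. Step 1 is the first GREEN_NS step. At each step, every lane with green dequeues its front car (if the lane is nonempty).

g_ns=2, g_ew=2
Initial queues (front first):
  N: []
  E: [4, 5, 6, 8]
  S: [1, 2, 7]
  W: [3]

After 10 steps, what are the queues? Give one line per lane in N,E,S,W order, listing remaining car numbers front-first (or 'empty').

Step 1 [NS]: N:empty,E:wait,S:car1-GO,W:wait | queues: N=0 E=4 S=2 W=1
Step 2 [NS]: N:empty,E:wait,S:car2-GO,W:wait | queues: N=0 E=4 S=1 W=1
Step 3 [EW]: N:wait,E:car4-GO,S:wait,W:car3-GO | queues: N=0 E=3 S=1 W=0
Step 4 [EW]: N:wait,E:car5-GO,S:wait,W:empty | queues: N=0 E=2 S=1 W=0
Step 5 [NS]: N:empty,E:wait,S:car7-GO,W:wait | queues: N=0 E=2 S=0 W=0
Step 6 [NS]: N:empty,E:wait,S:empty,W:wait | queues: N=0 E=2 S=0 W=0
Step 7 [EW]: N:wait,E:car6-GO,S:wait,W:empty | queues: N=0 E=1 S=0 W=0
Step 8 [EW]: N:wait,E:car8-GO,S:wait,W:empty | queues: N=0 E=0 S=0 W=0

N: empty
E: empty
S: empty
W: empty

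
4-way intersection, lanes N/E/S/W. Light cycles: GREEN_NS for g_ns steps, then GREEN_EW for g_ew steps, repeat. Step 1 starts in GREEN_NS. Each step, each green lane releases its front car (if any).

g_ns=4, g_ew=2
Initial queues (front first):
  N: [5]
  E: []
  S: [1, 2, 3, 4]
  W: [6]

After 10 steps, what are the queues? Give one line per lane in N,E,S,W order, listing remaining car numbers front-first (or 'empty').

Step 1 [NS]: N:car5-GO,E:wait,S:car1-GO,W:wait | queues: N=0 E=0 S=3 W=1
Step 2 [NS]: N:empty,E:wait,S:car2-GO,W:wait | queues: N=0 E=0 S=2 W=1
Step 3 [NS]: N:empty,E:wait,S:car3-GO,W:wait | queues: N=0 E=0 S=1 W=1
Step 4 [NS]: N:empty,E:wait,S:car4-GO,W:wait | queues: N=0 E=0 S=0 W=1
Step 5 [EW]: N:wait,E:empty,S:wait,W:car6-GO | queues: N=0 E=0 S=0 W=0

N: empty
E: empty
S: empty
W: empty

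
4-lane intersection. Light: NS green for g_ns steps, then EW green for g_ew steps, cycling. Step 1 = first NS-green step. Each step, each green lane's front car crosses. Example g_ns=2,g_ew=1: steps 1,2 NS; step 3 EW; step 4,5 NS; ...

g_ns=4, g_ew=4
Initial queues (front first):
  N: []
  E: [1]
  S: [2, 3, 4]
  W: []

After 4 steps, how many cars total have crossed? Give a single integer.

Answer: 3

Derivation:
Step 1 [NS]: N:empty,E:wait,S:car2-GO,W:wait | queues: N=0 E=1 S=2 W=0
Step 2 [NS]: N:empty,E:wait,S:car3-GO,W:wait | queues: N=0 E=1 S=1 W=0
Step 3 [NS]: N:empty,E:wait,S:car4-GO,W:wait | queues: N=0 E=1 S=0 W=0
Step 4 [NS]: N:empty,E:wait,S:empty,W:wait | queues: N=0 E=1 S=0 W=0
Cars crossed by step 4: 3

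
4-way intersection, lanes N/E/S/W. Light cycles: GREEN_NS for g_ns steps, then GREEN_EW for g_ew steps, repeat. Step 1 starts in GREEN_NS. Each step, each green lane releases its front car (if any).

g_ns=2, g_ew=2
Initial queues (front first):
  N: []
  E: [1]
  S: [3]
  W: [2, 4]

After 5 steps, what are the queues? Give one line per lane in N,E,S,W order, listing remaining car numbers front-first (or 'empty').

Step 1 [NS]: N:empty,E:wait,S:car3-GO,W:wait | queues: N=0 E=1 S=0 W=2
Step 2 [NS]: N:empty,E:wait,S:empty,W:wait | queues: N=0 E=1 S=0 W=2
Step 3 [EW]: N:wait,E:car1-GO,S:wait,W:car2-GO | queues: N=0 E=0 S=0 W=1
Step 4 [EW]: N:wait,E:empty,S:wait,W:car4-GO | queues: N=0 E=0 S=0 W=0

N: empty
E: empty
S: empty
W: empty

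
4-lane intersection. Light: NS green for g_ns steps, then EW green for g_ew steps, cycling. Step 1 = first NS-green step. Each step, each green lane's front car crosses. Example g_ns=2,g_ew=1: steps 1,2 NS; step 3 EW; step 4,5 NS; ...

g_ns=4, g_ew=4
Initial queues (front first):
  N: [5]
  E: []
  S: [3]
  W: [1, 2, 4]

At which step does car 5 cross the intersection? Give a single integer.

Step 1 [NS]: N:car5-GO,E:wait,S:car3-GO,W:wait | queues: N=0 E=0 S=0 W=3
Step 2 [NS]: N:empty,E:wait,S:empty,W:wait | queues: N=0 E=0 S=0 W=3
Step 3 [NS]: N:empty,E:wait,S:empty,W:wait | queues: N=0 E=0 S=0 W=3
Step 4 [NS]: N:empty,E:wait,S:empty,W:wait | queues: N=0 E=0 S=0 W=3
Step 5 [EW]: N:wait,E:empty,S:wait,W:car1-GO | queues: N=0 E=0 S=0 W=2
Step 6 [EW]: N:wait,E:empty,S:wait,W:car2-GO | queues: N=0 E=0 S=0 W=1
Step 7 [EW]: N:wait,E:empty,S:wait,W:car4-GO | queues: N=0 E=0 S=0 W=0
Car 5 crosses at step 1

1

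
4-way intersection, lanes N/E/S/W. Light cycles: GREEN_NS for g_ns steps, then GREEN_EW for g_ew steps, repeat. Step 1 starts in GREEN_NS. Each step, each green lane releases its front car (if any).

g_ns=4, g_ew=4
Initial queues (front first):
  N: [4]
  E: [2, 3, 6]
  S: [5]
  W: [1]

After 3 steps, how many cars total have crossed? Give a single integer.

Answer: 2

Derivation:
Step 1 [NS]: N:car4-GO,E:wait,S:car5-GO,W:wait | queues: N=0 E=3 S=0 W=1
Step 2 [NS]: N:empty,E:wait,S:empty,W:wait | queues: N=0 E=3 S=0 W=1
Step 3 [NS]: N:empty,E:wait,S:empty,W:wait | queues: N=0 E=3 S=0 W=1
Cars crossed by step 3: 2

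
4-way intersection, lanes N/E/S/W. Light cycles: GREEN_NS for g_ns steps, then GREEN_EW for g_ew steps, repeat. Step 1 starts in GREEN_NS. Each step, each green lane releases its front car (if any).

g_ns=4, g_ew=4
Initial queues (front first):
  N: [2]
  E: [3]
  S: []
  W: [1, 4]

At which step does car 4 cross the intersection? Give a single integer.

Step 1 [NS]: N:car2-GO,E:wait,S:empty,W:wait | queues: N=0 E=1 S=0 W=2
Step 2 [NS]: N:empty,E:wait,S:empty,W:wait | queues: N=0 E=1 S=0 W=2
Step 3 [NS]: N:empty,E:wait,S:empty,W:wait | queues: N=0 E=1 S=0 W=2
Step 4 [NS]: N:empty,E:wait,S:empty,W:wait | queues: N=0 E=1 S=0 W=2
Step 5 [EW]: N:wait,E:car3-GO,S:wait,W:car1-GO | queues: N=0 E=0 S=0 W=1
Step 6 [EW]: N:wait,E:empty,S:wait,W:car4-GO | queues: N=0 E=0 S=0 W=0
Car 4 crosses at step 6

6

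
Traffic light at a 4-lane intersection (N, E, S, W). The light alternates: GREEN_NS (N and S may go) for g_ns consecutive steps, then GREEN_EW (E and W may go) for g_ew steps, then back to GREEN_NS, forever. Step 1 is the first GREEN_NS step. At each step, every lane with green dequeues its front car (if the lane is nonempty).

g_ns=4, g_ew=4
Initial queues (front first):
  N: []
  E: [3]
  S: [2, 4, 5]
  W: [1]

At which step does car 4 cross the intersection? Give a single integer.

Step 1 [NS]: N:empty,E:wait,S:car2-GO,W:wait | queues: N=0 E=1 S=2 W=1
Step 2 [NS]: N:empty,E:wait,S:car4-GO,W:wait | queues: N=0 E=1 S=1 W=1
Step 3 [NS]: N:empty,E:wait,S:car5-GO,W:wait | queues: N=0 E=1 S=0 W=1
Step 4 [NS]: N:empty,E:wait,S:empty,W:wait | queues: N=0 E=1 S=0 W=1
Step 5 [EW]: N:wait,E:car3-GO,S:wait,W:car1-GO | queues: N=0 E=0 S=0 W=0
Car 4 crosses at step 2

2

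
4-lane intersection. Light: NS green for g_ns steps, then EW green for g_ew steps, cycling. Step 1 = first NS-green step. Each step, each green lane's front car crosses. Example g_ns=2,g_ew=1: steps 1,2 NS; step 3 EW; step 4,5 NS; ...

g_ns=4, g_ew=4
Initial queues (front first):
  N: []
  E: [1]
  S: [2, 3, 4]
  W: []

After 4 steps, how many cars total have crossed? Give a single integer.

Answer: 3

Derivation:
Step 1 [NS]: N:empty,E:wait,S:car2-GO,W:wait | queues: N=0 E=1 S=2 W=0
Step 2 [NS]: N:empty,E:wait,S:car3-GO,W:wait | queues: N=0 E=1 S=1 W=0
Step 3 [NS]: N:empty,E:wait,S:car4-GO,W:wait | queues: N=0 E=1 S=0 W=0
Step 4 [NS]: N:empty,E:wait,S:empty,W:wait | queues: N=0 E=1 S=0 W=0
Cars crossed by step 4: 3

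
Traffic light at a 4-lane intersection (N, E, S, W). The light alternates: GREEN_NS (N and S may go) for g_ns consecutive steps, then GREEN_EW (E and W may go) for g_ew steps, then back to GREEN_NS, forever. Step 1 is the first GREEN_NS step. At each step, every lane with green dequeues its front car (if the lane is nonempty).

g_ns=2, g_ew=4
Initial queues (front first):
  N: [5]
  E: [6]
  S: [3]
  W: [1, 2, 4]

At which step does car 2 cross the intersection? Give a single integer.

Step 1 [NS]: N:car5-GO,E:wait,S:car3-GO,W:wait | queues: N=0 E=1 S=0 W=3
Step 2 [NS]: N:empty,E:wait,S:empty,W:wait | queues: N=0 E=1 S=0 W=3
Step 3 [EW]: N:wait,E:car6-GO,S:wait,W:car1-GO | queues: N=0 E=0 S=0 W=2
Step 4 [EW]: N:wait,E:empty,S:wait,W:car2-GO | queues: N=0 E=0 S=0 W=1
Step 5 [EW]: N:wait,E:empty,S:wait,W:car4-GO | queues: N=0 E=0 S=0 W=0
Car 2 crosses at step 4

4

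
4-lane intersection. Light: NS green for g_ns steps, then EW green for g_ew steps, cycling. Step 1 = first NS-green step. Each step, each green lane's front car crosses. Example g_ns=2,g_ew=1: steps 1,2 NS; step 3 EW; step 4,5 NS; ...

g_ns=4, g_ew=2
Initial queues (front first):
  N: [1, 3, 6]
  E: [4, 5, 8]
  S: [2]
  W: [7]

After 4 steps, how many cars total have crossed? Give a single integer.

Step 1 [NS]: N:car1-GO,E:wait,S:car2-GO,W:wait | queues: N=2 E=3 S=0 W=1
Step 2 [NS]: N:car3-GO,E:wait,S:empty,W:wait | queues: N=1 E=3 S=0 W=1
Step 3 [NS]: N:car6-GO,E:wait,S:empty,W:wait | queues: N=0 E=3 S=0 W=1
Step 4 [NS]: N:empty,E:wait,S:empty,W:wait | queues: N=0 E=3 S=0 W=1
Cars crossed by step 4: 4

Answer: 4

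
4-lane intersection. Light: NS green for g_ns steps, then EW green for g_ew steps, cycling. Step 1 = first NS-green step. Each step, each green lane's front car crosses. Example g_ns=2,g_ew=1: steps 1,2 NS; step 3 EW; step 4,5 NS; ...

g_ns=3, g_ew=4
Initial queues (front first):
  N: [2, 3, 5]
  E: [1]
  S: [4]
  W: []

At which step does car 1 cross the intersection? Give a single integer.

Step 1 [NS]: N:car2-GO,E:wait,S:car4-GO,W:wait | queues: N=2 E=1 S=0 W=0
Step 2 [NS]: N:car3-GO,E:wait,S:empty,W:wait | queues: N=1 E=1 S=0 W=0
Step 3 [NS]: N:car5-GO,E:wait,S:empty,W:wait | queues: N=0 E=1 S=0 W=0
Step 4 [EW]: N:wait,E:car1-GO,S:wait,W:empty | queues: N=0 E=0 S=0 W=0
Car 1 crosses at step 4

4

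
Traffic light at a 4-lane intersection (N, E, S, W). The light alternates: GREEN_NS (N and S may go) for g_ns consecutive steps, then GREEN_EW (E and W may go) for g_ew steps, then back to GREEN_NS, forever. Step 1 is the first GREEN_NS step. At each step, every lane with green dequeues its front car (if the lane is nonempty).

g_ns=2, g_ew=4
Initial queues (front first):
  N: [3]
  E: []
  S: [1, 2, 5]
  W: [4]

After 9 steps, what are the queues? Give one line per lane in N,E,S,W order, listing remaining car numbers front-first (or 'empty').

Step 1 [NS]: N:car3-GO,E:wait,S:car1-GO,W:wait | queues: N=0 E=0 S=2 W=1
Step 2 [NS]: N:empty,E:wait,S:car2-GO,W:wait | queues: N=0 E=0 S=1 W=1
Step 3 [EW]: N:wait,E:empty,S:wait,W:car4-GO | queues: N=0 E=0 S=1 W=0
Step 4 [EW]: N:wait,E:empty,S:wait,W:empty | queues: N=0 E=0 S=1 W=0
Step 5 [EW]: N:wait,E:empty,S:wait,W:empty | queues: N=0 E=0 S=1 W=0
Step 6 [EW]: N:wait,E:empty,S:wait,W:empty | queues: N=0 E=0 S=1 W=0
Step 7 [NS]: N:empty,E:wait,S:car5-GO,W:wait | queues: N=0 E=0 S=0 W=0

N: empty
E: empty
S: empty
W: empty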